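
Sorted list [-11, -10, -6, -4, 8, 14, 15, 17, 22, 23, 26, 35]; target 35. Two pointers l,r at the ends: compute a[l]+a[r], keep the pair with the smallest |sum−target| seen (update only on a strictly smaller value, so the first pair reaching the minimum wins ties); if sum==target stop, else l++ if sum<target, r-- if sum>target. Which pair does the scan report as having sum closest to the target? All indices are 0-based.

pair (8, 26) with sum 34 (|Δ|=1)

[0,11] -11+35=24 d=11 * → l++
[1,11] -10+35=25 d=10 * → l++
[2,11] -6+35=29 d=6 * → l++
[3,11] -4+35=31 d=4 * → l++
[4,11] 8+35=43 d=8 → r--
[4,10] 8+26=34 d=1 * → l++
[5,10] 14+26=40 d=5 → r--
[5,9] 14+23=37 d=2 → r--
[5,8] 14+22=36 d=1 → r--
[5,7] 14+17=31 d=4 → l++
[6,7] 15+17=32 d=3 → l++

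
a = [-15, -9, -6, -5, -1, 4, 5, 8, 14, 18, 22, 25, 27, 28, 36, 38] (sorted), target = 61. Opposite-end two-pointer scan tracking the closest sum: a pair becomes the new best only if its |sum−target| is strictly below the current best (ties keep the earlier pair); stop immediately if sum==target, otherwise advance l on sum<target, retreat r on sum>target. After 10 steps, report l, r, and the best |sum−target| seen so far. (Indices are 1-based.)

[1,16] -15+38=23 d=38 * → l++
[2,16] -9+38=29 d=32 * → l++
[3,16] -6+38=32 d=29 * → l++
[4,16] -5+38=33 d=28 * → l++
[5,16] -1+38=37 d=24 * → l++
[6,16] 4+38=42 d=19 * → l++
[7,16] 5+38=43 d=18 * → l++
[8,16] 8+38=46 d=15 * → l++
[9,16] 14+38=52 d=9 * → l++
[10,16] 18+38=56 d=5 * → l++

l=11, r=16, best |Δ|=5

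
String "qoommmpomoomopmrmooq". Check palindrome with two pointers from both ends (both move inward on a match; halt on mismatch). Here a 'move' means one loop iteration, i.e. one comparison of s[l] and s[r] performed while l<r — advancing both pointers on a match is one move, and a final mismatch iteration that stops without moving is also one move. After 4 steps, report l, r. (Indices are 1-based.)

l=1 r=20: 'q'=='q', l++,r--
l=2 r=19: 'o'=='o', l++,r--
l=3 r=18: 'o'=='o', l++,r--
l=4 r=17: 'm'=='m', l++,r--

l=5, r=16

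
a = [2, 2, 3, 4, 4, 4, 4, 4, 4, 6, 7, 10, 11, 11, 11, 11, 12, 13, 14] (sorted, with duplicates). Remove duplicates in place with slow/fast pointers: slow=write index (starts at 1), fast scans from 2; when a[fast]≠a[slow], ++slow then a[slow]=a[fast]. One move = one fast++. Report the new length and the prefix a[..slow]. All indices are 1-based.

length 10; prefix = [2, 3, 4, 6, 7, 10, 11, 12, 13, 14]

slow=1 fast=2: a[fast]=2=a[slow] dup, fast++
slow=1 fast=3: a[fast]=3≠a[slow]=2 write a[2]=3, slow++,fast++
slow=2 fast=4: a[fast]=4≠a[slow]=3 write a[3]=4, slow++,fast++
slow=3 fast=5: a[fast]=4=a[slow] dup, fast++
slow=3 fast=6: a[fast]=4=a[slow] dup, fast++
slow=3 fast=7: a[fast]=4=a[slow] dup, fast++
slow=3 fast=8: a[fast]=4=a[slow] dup, fast++
slow=3 fast=9: a[fast]=4=a[slow] dup, fast++
slow=3 fast=10: a[fast]=6≠a[slow]=4 write a[4]=6, slow++,fast++
slow=4 fast=11: a[fast]=7≠a[slow]=6 write a[5]=7, slow++,fast++
slow=5 fast=12: a[fast]=10≠a[slow]=7 write a[6]=10, slow++,fast++
slow=6 fast=13: a[fast]=11≠a[slow]=10 write a[7]=11, slow++,fast++
slow=7 fast=14: a[fast]=11=a[slow] dup, fast++
slow=7 fast=15: a[fast]=11=a[slow] dup, fast++
slow=7 fast=16: a[fast]=11=a[slow] dup, fast++
slow=7 fast=17: a[fast]=12≠a[slow]=11 write a[8]=12, slow++,fast++
slow=8 fast=18: a[fast]=13≠a[slow]=12 write a[9]=13, slow++,fast++
slow=9 fast=19: a[fast]=14≠a[slow]=13 write a[10]=14, slow++,fast++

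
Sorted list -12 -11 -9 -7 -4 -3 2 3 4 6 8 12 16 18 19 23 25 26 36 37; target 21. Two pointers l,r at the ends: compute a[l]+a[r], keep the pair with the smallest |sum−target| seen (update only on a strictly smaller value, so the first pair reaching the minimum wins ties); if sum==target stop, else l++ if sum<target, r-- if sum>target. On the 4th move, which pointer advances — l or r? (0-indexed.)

l

l=0 r=19: -12+37=25 d=4 *, r--
l=0 r=18: -12+36=24 d=3 *, r--
l=0 r=17: -12+26=14 d=7, l++
l=1 r=17: -11+26=15 d=6, l++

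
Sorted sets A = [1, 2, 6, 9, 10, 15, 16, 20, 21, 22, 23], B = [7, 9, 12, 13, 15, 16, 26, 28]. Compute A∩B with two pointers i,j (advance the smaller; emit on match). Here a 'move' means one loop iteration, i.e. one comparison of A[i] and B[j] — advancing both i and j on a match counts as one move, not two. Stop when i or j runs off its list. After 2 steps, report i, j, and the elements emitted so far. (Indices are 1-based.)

[i=1,j=1] 1<7 → i++
[i=2,j=1] 2<7 → i++

i=3, j=1, emitted=[]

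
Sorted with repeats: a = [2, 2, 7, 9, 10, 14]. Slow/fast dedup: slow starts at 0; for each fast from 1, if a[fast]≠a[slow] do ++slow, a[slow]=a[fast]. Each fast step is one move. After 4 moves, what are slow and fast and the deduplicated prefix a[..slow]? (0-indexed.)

slow=3, fast=5, prefix=[2, 7, 9, 10]

slow=0 fast=1: a[fast]=2=a[slow] dup, fast++
slow=0 fast=2: a[fast]=7≠a[slow]=2 write a[1]=7, slow++,fast++
slow=1 fast=3: a[fast]=9≠a[slow]=7 write a[2]=9, slow++,fast++
slow=2 fast=4: a[fast]=10≠a[slow]=9 write a[3]=10, slow++,fast++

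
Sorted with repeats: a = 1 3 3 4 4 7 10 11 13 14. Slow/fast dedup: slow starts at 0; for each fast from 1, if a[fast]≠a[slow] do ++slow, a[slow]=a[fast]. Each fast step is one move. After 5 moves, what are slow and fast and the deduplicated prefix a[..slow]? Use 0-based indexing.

slow=0 fast=1: a[fast]=3≠a[slow]=1 write a[1]=3, slow++,fast++
slow=1 fast=2: a[fast]=3=a[slow] dup, fast++
slow=1 fast=3: a[fast]=4≠a[slow]=3 write a[2]=4, slow++,fast++
slow=2 fast=4: a[fast]=4=a[slow] dup, fast++
slow=2 fast=5: a[fast]=7≠a[slow]=4 write a[3]=7, slow++,fast++

slow=3, fast=6, prefix=[1, 3, 4, 7]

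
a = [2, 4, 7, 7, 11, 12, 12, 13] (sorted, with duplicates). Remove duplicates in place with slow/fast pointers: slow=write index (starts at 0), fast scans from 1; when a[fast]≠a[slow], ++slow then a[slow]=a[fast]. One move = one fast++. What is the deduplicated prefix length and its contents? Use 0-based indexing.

slow=0 fast=1: a[fast]=4≠a[slow]=2 write a[1]=4, slow++,fast++
slow=1 fast=2: a[fast]=7≠a[slow]=4 write a[2]=7, slow++,fast++
slow=2 fast=3: a[fast]=7=a[slow] dup, fast++
slow=2 fast=4: a[fast]=11≠a[slow]=7 write a[3]=11, slow++,fast++
slow=3 fast=5: a[fast]=12≠a[slow]=11 write a[4]=12, slow++,fast++
slow=4 fast=6: a[fast]=12=a[slow] dup, fast++
slow=4 fast=7: a[fast]=13≠a[slow]=12 write a[5]=13, slow++,fast++

length 6; prefix = [2, 4, 7, 11, 12, 13]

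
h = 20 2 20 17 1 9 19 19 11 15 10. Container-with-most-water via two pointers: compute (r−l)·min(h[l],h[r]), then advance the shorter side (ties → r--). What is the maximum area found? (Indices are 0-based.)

l=0 r=10: min(20,10)*10=100 best=100 *, r--
l=0 r=9: min(20,15)*9=135 best=135 *, r--
l=0 r=8: min(20,11)*8=88 best=135, r--
l=0 r=7: min(20,19)*7=133 best=135, r--
l=0 r=6: min(20,19)*6=114 best=135, r--
l=0 r=5: min(20,9)*5=45 best=135, r--
l=0 r=4: min(20,1)*4=4 best=135, r--
l=0 r=3: min(20,17)*3=51 best=135, r--
l=0 r=2: min(20,20)*2=40 best=135, r--
l=0 r=1: min(20,2)*1=2 best=135, r--

max area = 135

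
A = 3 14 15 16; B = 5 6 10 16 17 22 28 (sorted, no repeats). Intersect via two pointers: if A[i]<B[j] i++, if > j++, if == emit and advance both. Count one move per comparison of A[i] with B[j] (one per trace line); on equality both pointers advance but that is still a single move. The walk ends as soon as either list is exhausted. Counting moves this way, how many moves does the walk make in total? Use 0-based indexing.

i=0 j=0: 3<5, i++
i=1 j=0: 14>5, j++
i=1 j=1: 14>6, j++
i=1 j=2: 14>10, j++
i=1 j=3: 14<16, i++
i=2 j=3: 15<16, i++
i=3 j=3: 16==16 emit, i++,j++

7 moves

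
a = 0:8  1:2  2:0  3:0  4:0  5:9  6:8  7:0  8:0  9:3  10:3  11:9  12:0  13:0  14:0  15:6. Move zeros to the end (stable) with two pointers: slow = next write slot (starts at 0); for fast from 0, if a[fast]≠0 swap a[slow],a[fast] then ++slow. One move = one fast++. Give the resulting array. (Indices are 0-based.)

[8, 2, 9, 8, 3, 3, 9, 6, 0, 0, 0, 0, 0, 0, 0, 0]

slow=0 fast=0: a[fast]=8≠0 swap→a[0]=8, slow++,fast++
slow=1 fast=1: a[fast]=2≠0 swap→a[1]=2, slow++,fast++
slow=2 fast=2: a[fast]=0, fast++
slow=2 fast=3: a[fast]=0, fast++
slow=2 fast=4: a[fast]=0, fast++
slow=2 fast=5: a[fast]=9≠0 swap→a[2]=9, slow++,fast++
slow=3 fast=6: a[fast]=8≠0 swap→a[3]=8, slow++,fast++
slow=4 fast=7: a[fast]=0, fast++
slow=4 fast=8: a[fast]=0, fast++
slow=4 fast=9: a[fast]=3≠0 swap→a[4]=3, slow++,fast++
slow=5 fast=10: a[fast]=3≠0 swap→a[5]=3, slow++,fast++
slow=6 fast=11: a[fast]=9≠0 swap→a[6]=9, slow++,fast++
slow=7 fast=12: a[fast]=0, fast++
slow=7 fast=13: a[fast]=0, fast++
slow=7 fast=14: a[fast]=0, fast++
slow=7 fast=15: a[fast]=6≠0 swap→a[7]=6, slow++,fast++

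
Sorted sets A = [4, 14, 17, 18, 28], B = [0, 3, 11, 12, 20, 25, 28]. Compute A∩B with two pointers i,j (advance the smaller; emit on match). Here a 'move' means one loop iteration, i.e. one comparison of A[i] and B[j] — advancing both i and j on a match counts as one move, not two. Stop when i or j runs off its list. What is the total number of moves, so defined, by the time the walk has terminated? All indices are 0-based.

11 moves

[i=0,j=0] 4>0 → j++
[i=0,j=1] 4>3 → j++
[i=0,j=2] 4<11 → i++
[i=1,j=2] 14>11 → j++
[i=1,j=3] 14>12 → j++
[i=1,j=4] 14<20 → i++
[i=2,j=4] 17<20 → i++
[i=3,j=4] 18<20 → i++
[i=4,j=4] 28>20 → j++
[i=4,j=5] 28>25 → j++
[i=4,j=6] 28==28 emit → i++,j++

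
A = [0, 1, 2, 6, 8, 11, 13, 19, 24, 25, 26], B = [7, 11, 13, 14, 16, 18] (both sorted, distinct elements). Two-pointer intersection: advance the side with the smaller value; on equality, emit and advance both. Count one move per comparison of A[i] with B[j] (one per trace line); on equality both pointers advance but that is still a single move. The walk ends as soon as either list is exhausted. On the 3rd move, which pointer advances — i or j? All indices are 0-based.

i

i=0 j=0: 0<7, i++
i=1 j=0: 1<7, i++
i=2 j=0: 2<7, i++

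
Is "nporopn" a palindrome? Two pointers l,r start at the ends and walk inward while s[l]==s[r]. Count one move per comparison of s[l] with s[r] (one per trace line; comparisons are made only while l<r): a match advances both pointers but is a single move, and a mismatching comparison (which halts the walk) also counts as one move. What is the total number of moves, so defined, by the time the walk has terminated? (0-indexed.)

3 moves

[0,6] 'n'=='n' → l++,r--
[1,5] 'p'=='p' → l++,r--
[2,4] 'o'=='o' → l++,r--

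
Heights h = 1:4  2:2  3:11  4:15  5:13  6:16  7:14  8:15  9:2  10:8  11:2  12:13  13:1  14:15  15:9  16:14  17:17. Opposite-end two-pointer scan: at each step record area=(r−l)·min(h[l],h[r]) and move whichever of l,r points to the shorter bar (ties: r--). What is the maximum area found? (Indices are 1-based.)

max area = 195

l=1 r=17: min(4,17)*16=64 best=64 *, l++
l=2 r=17: min(2,17)*15=30 best=64, l++
l=3 r=17: min(11,17)*14=154 best=154 *, l++
l=4 r=17: min(15,17)*13=195 best=195 *, l++
l=5 r=17: min(13,17)*12=156 best=195, l++
l=6 r=17: min(16,17)*11=176 best=195, l++
l=7 r=17: min(14,17)*10=140 best=195, l++
l=8 r=17: min(15,17)*9=135 best=195, l++
l=9 r=17: min(2,17)*8=16 best=195, l++
l=10 r=17: min(8,17)*7=56 best=195, l++
l=11 r=17: min(2,17)*6=12 best=195, l++
l=12 r=17: min(13,17)*5=65 best=195, l++
l=13 r=17: min(1,17)*4=4 best=195, l++
l=14 r=17: min(15,17)*3=45 best=195, l++
l=15 r=17: min(9,17)*2=18 best=195, l++
l=16 r=17: min(14,17)*1=14 best=195, l++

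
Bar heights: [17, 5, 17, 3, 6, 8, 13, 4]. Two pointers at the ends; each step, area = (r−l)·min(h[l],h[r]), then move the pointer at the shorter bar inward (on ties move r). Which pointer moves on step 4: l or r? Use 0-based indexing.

r

[0,7] min(17,4)*7=28 best=28 * → r--
[0,6] min(17,13)*6=78 best=78 * → r--
[0,5] min(17,8)*5=40 best=78 → r--
[0,4] min(17,6)*4=24 best=78 → r--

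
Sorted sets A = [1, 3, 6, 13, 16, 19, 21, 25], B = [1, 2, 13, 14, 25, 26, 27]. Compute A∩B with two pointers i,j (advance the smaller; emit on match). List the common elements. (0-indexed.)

intersection = [1, 13, 25]

[i=0,j=0] 1==1 emit → i++,j++
[i=1,j=1] 3>2 → j++
[i=1,j=2] 3<13 → i++
[i=2,j=2] 6<13 → i++
[i=3,j=2] 13==13 emit → i++,j++
[i=4,j=3] 16>14 → j++
[i=4,j=4] 16<25 → i++
[i=5,j=4] 19<25 → i++
[i=6,j=4] 21<25 → i++
[i=7,j=4] 25==25 emit → i++,j++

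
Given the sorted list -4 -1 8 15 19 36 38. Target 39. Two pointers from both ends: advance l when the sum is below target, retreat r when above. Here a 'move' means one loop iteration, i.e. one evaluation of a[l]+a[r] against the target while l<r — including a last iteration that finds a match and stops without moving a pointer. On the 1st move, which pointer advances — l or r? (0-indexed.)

[0,6] -4+38=34 <39 → l++

l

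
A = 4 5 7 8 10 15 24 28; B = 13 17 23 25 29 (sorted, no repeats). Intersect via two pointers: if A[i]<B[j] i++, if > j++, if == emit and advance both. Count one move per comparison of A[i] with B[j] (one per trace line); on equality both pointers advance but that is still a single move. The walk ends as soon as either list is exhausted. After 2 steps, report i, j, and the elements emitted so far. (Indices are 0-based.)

i=0 j=0: 4<13, i++
i=1 j=0: 5<13, i++

i=2, j=0, emitted=[]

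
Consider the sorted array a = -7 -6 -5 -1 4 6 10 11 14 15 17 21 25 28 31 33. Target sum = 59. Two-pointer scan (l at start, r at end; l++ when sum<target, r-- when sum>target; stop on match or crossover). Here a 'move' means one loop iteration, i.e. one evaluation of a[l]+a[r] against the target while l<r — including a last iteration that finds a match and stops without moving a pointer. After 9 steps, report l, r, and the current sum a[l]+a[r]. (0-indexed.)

l=9, r=15, sum=48

l=0 r=15: -7+33=26 <59, l++
l=1 r=15: -6+33=27 <59, l++
l=2 r=15: -5+33=28 <59, l++
l=3 r=15: -1+33=32 <59, l++
l=4 r=15: 4+33=37 <59, l++
l=5 r=15: 6+33=39 <59, l++
l=6 r=15: 10+33=43 <59, l++
l=7 r=15: 11+33=44 <59, l++
l=8 r=15: 14+33=47 <59, l++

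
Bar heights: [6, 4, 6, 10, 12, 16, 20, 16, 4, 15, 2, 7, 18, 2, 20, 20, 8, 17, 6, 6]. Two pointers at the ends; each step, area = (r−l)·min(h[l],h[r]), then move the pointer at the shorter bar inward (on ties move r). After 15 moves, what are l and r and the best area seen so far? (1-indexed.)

l=7, r=11, best area=192

[1,20] min(6,6)*19=114 best=114 * → r--
[1,19] min(6,6)*18=108 best=114 → r--
[1,18] min(6,17)*17=102 best=114 → l++
[2,18] min(4,17)*16=64 best=114 → l++
[3,18] min(6,17)*15=90 best=114 → l++
[4,18] min(10,17)*14=140 best=140 * → l++
[5,18] min(12,17)*13=156 best=156 * → l++
[6,18] min(16,17)*12=192 best=192 * → l++
[7,18] min(20,17)*11=187 best=192 → r--
[7,17] min(20,8)*10=80 best=192 → r--
[7,16] min(20,20)*9=180 best=192 → r--
[7,15] min(20,20)*8=160 best=192 → r--
[7,14] min(20,2)*7=14 best=192 → r--
[7,13] min(20,18)*6=108 best=192 → r--
[7,12] min(20,7)*5=35 best=192 → r--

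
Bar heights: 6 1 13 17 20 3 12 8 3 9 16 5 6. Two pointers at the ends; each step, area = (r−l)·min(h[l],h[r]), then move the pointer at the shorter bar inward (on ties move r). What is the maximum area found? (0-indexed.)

max area = 112

l=0 r=12: min(6,6)*12=72 best=72 *, r--
l=0 r=11: min(6,5)*11=55 best=72, r--
l=0 r=10: min(6,16)*10=60 best=72, l++
l=1 r=10: min(1,16)*9=9 best=72, l++
l=2 r=10: min(13,16)*8=104 best=104 *, l++
l=3 r=10: min(17,16)*7=112 best=112 *, r--
l=3 r=9: min(17,9)*6=54 best=112, r--
l=3 r=8: min(17,3)*5=15 best=112, r--
l=3 r=7: min(17,8)*4=32 best=112, r--
l=3 r=6: min(17,12)*3=36 best=112, r--
l=3 r=5: min(17,3)*2=6 best=112, r--
l=3 r=4: min(17,20)*1=17 best=112, l++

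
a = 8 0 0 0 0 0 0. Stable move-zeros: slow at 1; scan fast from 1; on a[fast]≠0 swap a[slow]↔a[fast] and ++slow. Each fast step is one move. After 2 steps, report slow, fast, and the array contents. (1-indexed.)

slow=2, fast=3, a=[8, 0, 0, 0, 0, 0, 0]

slow=1 fast=1: a[fast]=8≠0 swap→a[1]=8, slow++,fast++
slow=2 fast=2: a[fast]=0, fast++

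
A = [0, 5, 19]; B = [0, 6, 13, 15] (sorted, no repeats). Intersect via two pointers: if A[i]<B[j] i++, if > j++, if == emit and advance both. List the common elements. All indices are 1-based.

intersection = [0]

i=1 j=1: 0==0 emit, i++,j++
i=2 j=2: 5<6, i++
i=3 j=2: 19>6, j++
i=3 j=3: 19>13, j++
i=3 j=4: 19>15, j++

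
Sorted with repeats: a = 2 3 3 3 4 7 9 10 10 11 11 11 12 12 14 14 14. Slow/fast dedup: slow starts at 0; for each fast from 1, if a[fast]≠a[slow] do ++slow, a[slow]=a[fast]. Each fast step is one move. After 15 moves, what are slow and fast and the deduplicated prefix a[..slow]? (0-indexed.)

slow=8, fast=16, prefix=[2, 3, 4, 7, 9, 10, 11, 12, 14]

(s=0,f=1) a[fast]=3≠a[slow]=2 write a[1]=3 → slow++,fast++
(s=1,f=2) a[fast]=3=a[slow] dup → fast++
(s=1,f=3) a[fast]=3=a[slow] dup → fast++
(s=1,f=4) a[fast]=4≠a[slow]=3 write a[2]=4 → slow++,fast++
(s=2,f=5) a[fast]=7≠a[slow]=4 write a[3]=7 → slow++,fast++
(s=3,f=6) a[fast]=9≠a[slow]=7 write a[4]=9 → slow++,fast++
(s=4,f=7) a[fast]=10≠a[slow]=9 write a[5]=10 → slow++,fast++
(s=5,f=8) a[fast]=10=a[slow] dup → fast++
(s=5,f=9) a[fast]=11≠a[slow]=10 write a[6]=11 → slow++,fast++
(s=6,f=10) a[fast]=11=a[slow] dup → fast++
(s=6,f=11) a[fast]=11=a[slow] dup → fast++
(s=6,f=12) a[fast]=12≠a[slow]=11 write a[7]=12 → slow++,fast++
(s=7,f=13) a[fast]=12=a[slow] dup → fast++
(s=7,f=14) a[fast]=14≠a[slow]=12 write a[8]=14 → slow++,fast++
(s=8,f=15) a[fast]=14=a[slow] dup → fast++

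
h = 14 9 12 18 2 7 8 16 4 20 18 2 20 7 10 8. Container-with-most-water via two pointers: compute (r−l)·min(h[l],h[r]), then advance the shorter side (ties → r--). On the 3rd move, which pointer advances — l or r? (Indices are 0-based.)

r

[0,15] min(14,8)*15=120 best=120 * → r--
[0,14] min(14,10)*14=140 best=140 * → r--
[0,13] min(14,7)*13=91 best=140 → r--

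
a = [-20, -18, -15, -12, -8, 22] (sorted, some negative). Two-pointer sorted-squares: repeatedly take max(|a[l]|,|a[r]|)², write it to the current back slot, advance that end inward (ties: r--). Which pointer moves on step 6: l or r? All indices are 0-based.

l=0 r=5: |-20|<=|22| out[5]=484, r--
l=0 r=4: |-20|>|-8| out[4]=400, l++
l=1 r=4: |-18|>|-8| out[3]=324, l++
l=2 r=4: |-15|>|-8| out[2]=225, l++
l=3 r=4: |-12|>|-8| out[1]=144, l++
l=4 r=4: |-8|<=|-8| out[0]=64, r--

r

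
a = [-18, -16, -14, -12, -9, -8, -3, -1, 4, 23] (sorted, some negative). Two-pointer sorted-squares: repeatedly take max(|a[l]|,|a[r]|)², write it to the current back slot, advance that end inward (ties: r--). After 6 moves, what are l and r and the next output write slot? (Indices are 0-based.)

l=5, r=8, next write slot=3

[0,9] |-18|<=|23| out[9]=529 → r--
[0,8] |-18|>|4| out[8]=324 → l++
[1,8] |-16|>|4| out[7]=256 → l++
[2,8] |-14|>|4| out[6]=196 → l++
[3,8] |-12|>|4| out[5]=144 → l++
[4,8] |-9|>|4| out[4]=81 → l++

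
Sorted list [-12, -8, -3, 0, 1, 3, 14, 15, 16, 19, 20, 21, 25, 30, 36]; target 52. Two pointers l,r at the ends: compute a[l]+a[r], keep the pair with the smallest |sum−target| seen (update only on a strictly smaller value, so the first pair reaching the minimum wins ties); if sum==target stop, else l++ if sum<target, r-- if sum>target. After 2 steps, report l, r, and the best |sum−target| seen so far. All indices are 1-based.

l=1 r=15: -12+36=24 d=28 *, l++
l=2 r=15: -8+36=28 d=24 *, l++

l=3, r=15, best |Δ|=24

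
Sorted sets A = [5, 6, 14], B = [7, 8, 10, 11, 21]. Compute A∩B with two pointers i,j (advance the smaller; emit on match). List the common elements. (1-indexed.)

[i=1,j=1] 5<7 → i++
[i=2,j=1] 6<7 → i++
[i=3,j=1] 14>7 → j++
[i=3,j=2] 14>8 → j++
[i=3,j=3] 14>10 → j++
[i=3,j=4] 14>11 → j++
[i=3,j=5] 14<21 → i++

intersection = []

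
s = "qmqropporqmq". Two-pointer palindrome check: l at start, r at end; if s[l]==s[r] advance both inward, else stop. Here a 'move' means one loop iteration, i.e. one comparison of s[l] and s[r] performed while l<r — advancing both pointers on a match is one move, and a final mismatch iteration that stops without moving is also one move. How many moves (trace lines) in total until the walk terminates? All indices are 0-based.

6 moves

l=0 r=11: 'q'=='q', l++,r--
l=1 r=10: 'm'=='m', l++,r--
l=2 r=9: 'q'=='q', l++,r--
l=3 r=8: 'r'=='r', l++,r--
l=4 r=7: 'o'=='o', l++,r--
l=5 r=6: 'p'=='p', l++,r--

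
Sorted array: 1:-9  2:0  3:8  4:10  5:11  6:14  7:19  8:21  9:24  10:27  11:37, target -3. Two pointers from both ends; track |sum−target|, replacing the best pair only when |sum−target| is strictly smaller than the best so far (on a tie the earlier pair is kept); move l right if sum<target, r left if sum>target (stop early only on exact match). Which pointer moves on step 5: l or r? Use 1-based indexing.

l=1 r=11: -9+37=28 d=31 *, r--
l=1 r=10: -9+27=18 d=21 *, r--
l=1 r=9: -9+24=15 d=18 *, r--
l=1 r=8: -9+21=12 d=15 *, r--
l=1 r=7: -9+19=10 d=13 *, r--

r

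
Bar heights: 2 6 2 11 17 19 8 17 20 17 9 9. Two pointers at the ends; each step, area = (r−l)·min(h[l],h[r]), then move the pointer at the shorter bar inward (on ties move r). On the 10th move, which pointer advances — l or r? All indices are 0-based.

l=0 r=11: min(2,9)*11=22 best=22 *, l++
l=1 r=11: min(6,9)*10=60 best=60 *, l++
l=2 r=11: min(2,9)*9=18 best=60, l++
l=3 r=11: min(11,9)*8=72 best=72 *, r--
l=3 r=10: min(11,9)*7=63 best=72, r--
l=3 r=9: min(11,17)*6=66 best=72, l++
l=4 r=9: min(17,17)*5=85 best=85 *, r--
l=4 r=8: min(17,20)*4=68 best=85, l++
l=5 r=8: min(19,20)*3=57 best=85, l++
l=6 r=8: min(8,20)*2=16 best=85, l++

l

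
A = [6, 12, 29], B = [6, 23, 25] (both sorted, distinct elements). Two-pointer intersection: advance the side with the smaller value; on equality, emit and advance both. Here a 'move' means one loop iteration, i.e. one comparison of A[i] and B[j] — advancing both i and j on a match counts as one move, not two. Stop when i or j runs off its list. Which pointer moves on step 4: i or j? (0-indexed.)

j

i=0 j=0: 6==6 emit, i++,j++
i=1 j=1: 12<23, i++
i=2 j=1: 29>23, j++
i=2 j=2: 29>25, j++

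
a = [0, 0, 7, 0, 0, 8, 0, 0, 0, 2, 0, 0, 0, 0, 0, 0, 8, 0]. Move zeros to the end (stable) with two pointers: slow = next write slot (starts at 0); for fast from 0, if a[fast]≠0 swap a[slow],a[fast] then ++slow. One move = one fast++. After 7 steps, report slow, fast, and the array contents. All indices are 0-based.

(s=0,f=0) a[fast]=0 → fast++
(s=0,f=1) a[fast]=0 → fast++
(s=0,f=2) a[fast]=7≠0 swap→a[0]=7 → slow++,fast++
(s=1,f=3) a[fast]=0 → fast++
(s=1,f=4) a[fast]=0 → fast++
(s=1,f=5) a[fast]=8≠0 swap→a[1]=8 → slow++,fast++
(s=2,f=6) a[fast]=0 → fast++

slow=2, fast=7, a=[7, 8, 0, 0, 0, 0, 0, 0, 0, 2, 0, 0, 0, 0, 0, 0, 8, 0]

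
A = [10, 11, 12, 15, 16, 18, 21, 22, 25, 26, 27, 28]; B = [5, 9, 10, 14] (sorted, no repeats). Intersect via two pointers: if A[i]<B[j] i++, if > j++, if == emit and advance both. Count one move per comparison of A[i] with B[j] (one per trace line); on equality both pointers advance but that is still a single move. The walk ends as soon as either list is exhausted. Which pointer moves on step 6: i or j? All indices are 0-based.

j

[i=0,j=0] 10>5 → j++
[i=0,j=1] 10>9 → j++
[i=0,j=2] 10==10 emit → i++,j++
[i=1,j=3] 11<14 → i++
[i=2,j=3] 12<14 → i++
[i=3,j=3] 15>14 → j++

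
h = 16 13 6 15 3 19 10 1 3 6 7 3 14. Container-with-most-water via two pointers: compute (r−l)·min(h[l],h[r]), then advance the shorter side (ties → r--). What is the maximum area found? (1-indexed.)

max area = 168

l=1 r=13: min(16,14)*12=168 best=168 *, r--
l=1 r=12: min(16,3)*11=33 best=168, r--
l=1 r=11: min(16,7)*10=70 best=168, r--
l=1 r=10: min(16,6)*9=54 best=168, r--
l=1 r=9: min(16,3)*8=24 best=168, r--
l=1 r=8: min(16,1)*7=7 best=168, r--
l=1 r=7: min(16,10)*6=60 best=168, r--
l=1 r=6: min(16,19)*5=80 best=168, l++
l=2 r=6: min(13,19)*4=52 best=168, l++
l=3 r=6: min(6,19)*3=18 best=168, l++
l=4 r=6: min(15,19)*2=30 best=168, l++
l=5 r=6: min(3,19)*1=3 best=168, l++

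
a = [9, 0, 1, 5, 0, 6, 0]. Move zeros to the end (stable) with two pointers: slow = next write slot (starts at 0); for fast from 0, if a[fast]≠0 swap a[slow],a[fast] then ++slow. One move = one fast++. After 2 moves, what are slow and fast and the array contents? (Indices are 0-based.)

slow=0 fast=0: a[fast]=9≠0 swap→a[0]=9, slow++,fast++
slow=1 fast=1: a[fast]=0, fast++

slow=1, fast=2, a=[9, 0, 1, 5, 0, 6, 0]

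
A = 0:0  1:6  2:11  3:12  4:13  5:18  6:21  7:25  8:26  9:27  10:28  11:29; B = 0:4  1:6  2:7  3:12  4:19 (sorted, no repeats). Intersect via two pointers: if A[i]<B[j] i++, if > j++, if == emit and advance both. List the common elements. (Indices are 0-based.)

intersection = [6, 12]

[i=0,j=0] 0<4 → i++
[i=1,j=0] 6>4 → j++
[i=1,j=1] 6==6 emit → i++,j++
[i=2,j=2] 11>7 → j++
[i=2,j=3] 11<12 → i++
[i=3,j=3] 12==12 emit → i++,j++
[i=4,j=4] 13<19 → i++
[i=5,j=4] 18<19 → i++
[i=6,j=4] 21>19 → j++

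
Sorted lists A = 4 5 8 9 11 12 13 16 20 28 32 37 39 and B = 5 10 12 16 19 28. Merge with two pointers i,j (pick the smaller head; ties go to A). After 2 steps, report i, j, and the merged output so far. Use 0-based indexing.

i=2, j=0, merged so far=[4, 5]

i=0 j=0: A[i]=4<=B[j]=5 take 4, i++
i=1 j=0: A[i]=5<=B[j]=5 take 5, i++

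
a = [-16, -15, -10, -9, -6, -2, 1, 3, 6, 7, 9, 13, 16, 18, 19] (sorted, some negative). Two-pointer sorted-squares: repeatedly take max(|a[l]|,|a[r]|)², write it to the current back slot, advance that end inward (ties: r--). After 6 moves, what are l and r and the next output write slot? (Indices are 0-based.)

[0,14] |-16|<=|19| out[14]=361 → r--
[0,13] |-16|<=|18| out[13]=324 → r--
[0,12] |-16|<=|16| out[12]=256 → r--
[0,11] |-16|>|13| out[11]=256 → l++
[1,11] |-15|>|13| out[10]=225 → l++
[2,11] |-10|<=|13| out[9]=169 → r--

l=2, r=10, next write slot=8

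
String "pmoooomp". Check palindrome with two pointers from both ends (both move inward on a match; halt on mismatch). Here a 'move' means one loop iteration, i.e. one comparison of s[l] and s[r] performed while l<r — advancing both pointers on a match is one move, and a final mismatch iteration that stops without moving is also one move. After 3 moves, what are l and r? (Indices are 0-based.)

l=0 r=7: 'p'=='p', l++,r--
l=1 r=6: 'm'=='m', l++,r--
l=2 r=5: 'o'=='o', l++,r--

l=3, r=4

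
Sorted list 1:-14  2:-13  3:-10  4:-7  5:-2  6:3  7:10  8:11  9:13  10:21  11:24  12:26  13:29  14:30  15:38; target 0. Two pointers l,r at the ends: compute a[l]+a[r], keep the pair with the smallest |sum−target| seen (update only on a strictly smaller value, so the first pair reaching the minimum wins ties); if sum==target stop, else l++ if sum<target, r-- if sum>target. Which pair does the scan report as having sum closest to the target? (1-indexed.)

pair (-13, 13) with sum 0 (|Δ|=0)

l=1 r=15: -14+38=24 d=24 *, r--
l=1 r=14: -14+30=16 d=16 *, r--
l=1 r=13: -14+29=15 d=15 *, r--
l=1 r=12: -14+26=12 d=12 *, r--
l=1 r=11: -14+24=10 d=10 *, r--
l=1 r=10: -14+21=7 d=7 *, r--
l=1 r=9: -14+13=-1 d=1 *, l++
l=2 r=9: -13+13=0 d=0 *, stop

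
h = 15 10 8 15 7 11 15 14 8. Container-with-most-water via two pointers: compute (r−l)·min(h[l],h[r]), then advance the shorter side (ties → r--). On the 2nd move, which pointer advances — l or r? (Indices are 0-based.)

l=0 r=8: min(15,8)*8=64 best=64 *, r--
l=0 r=7: min(15,14)*7=98 best=98 *, r--

r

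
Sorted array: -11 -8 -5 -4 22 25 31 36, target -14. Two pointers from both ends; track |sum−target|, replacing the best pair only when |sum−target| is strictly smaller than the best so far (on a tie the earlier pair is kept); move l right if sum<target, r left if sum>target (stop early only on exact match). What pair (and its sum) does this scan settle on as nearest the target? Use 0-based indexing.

[0,7] -11+36=25 d=39 * → r--
[0,6] -11+31=20 d=34 * → r--
[0,5] -11+25=14 d=28 * → r--
[0,4] -11+22=11 d=25 * → r--
[0,3] -11+-4=-15 d=1 * → l++
[1,3] -8+-4=-12 d=2 → r--
[1,2] -8+-5=-13 d=1 → r--

pair (-11, -4) with sum -15 (|Δ|=1)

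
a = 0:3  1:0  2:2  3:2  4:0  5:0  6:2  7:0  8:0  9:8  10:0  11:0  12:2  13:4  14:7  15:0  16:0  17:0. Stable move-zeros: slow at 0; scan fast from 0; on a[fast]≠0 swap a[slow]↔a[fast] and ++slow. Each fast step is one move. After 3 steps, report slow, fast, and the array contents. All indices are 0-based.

slow=2, fast=3, a=[3, 2, 0, 2, 0, 0, 2, 0, 0, 8, 0, 0, 2, 4, 7, 0, 0, 0]

slow=0 fast=0: a[fast]=3≠0 swap→a[0]=3, slow++,fast++
slow=1 fast=1: a[fast]=0, fast++
slow=1 fast=2: a[fast]=2≠0 swap→a[1]=2, slow++,fast++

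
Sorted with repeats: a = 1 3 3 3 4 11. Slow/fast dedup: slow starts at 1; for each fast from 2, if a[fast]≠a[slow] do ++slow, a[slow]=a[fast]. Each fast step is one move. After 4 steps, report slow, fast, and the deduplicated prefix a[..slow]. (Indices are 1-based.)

slow=1 fast=2: a[fast]=3≠a[slow]=1 write a[2]=3, slow++,fast++
slow=2 fast=3: a[fast]=3=a[slow] dup, fast++
slow=2 fast=4: a[fast]=3=a[slow] dup, fast++
slow=2 fast=5: a[fast]=4≠a[slow]=3 write a[3]=4, slow++,fast++

slow=3, fast=6, prefix=[1, 3, 4]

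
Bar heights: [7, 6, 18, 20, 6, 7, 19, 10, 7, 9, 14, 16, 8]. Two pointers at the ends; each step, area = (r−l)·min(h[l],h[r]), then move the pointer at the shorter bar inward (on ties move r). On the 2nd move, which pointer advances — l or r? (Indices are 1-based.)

l=1 r=13: min(7,8)*12=84 best=84 *, l++
l=2 r=13: min(6,8)*11=66 best=84, l++

l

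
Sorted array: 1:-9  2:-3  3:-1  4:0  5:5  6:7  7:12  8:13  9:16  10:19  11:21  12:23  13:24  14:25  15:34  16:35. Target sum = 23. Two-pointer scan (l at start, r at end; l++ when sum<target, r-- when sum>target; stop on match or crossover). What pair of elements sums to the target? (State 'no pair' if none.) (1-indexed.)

(-1, 24)

l=1 r=16: -9+35=26 >23, r--
l=1 r=15: -9+34=25 >23, r--
l=1 r=14: -9+25=16 <23, l++
l=2 r=14: -3+25=22 <23, l++
l=3 r=14: -1+25=24 >23, r--
l=3 r=13: -1+24=23, found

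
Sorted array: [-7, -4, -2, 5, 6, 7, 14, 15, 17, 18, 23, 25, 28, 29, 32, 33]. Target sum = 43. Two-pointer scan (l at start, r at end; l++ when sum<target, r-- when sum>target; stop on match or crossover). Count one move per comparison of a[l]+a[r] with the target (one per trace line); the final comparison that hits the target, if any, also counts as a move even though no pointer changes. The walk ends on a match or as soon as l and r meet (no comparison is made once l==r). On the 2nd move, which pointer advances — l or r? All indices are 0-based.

[0,15] -7+33=26 <43 → l++
[1,15] -4+33=29 <43 → l++

l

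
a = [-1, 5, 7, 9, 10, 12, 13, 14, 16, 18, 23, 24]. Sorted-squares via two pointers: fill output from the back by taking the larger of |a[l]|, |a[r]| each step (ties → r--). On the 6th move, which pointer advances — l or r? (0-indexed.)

r

[0,11] |-1|<=|24| out[11]=576 → r--
[0,10] |-1|<=|23| out[10]=529 → r--
[0,9] |-1|<=|18| out[9]=324 → r--
[0,8] |-1|<=|16| out[8]=256 → r--
[0,7] |-1|<=|14| out[7]=196 → r--
[0,6] |-1|<=|13| out[6]=169 → r--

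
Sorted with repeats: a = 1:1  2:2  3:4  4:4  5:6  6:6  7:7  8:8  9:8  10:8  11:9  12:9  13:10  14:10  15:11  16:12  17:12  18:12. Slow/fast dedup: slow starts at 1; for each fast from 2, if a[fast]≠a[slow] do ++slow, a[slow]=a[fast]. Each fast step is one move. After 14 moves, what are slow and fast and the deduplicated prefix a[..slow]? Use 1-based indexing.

slow=9, fast=16, prefix=[1, 2, 4, 6, 7, 8, 9, 10, 11]

slow=1 fast=2: a[fast]=2≠a[slow]=1 write a[2]=2, slow++,fast++
slow=2 fast=3: a[fast]=4≠a[slow]=2 write a[3]=4, slow++,fast++
slow=3 fast=4: a[fast]=4=a[slow] dup, fast++
slow=3 fast=5: a[fast]=6≠a[slow]=4 write a[4]=6, slow++,fast++
slow=4 fast=6: a[fast]=6=a[slow] dup, fast++
slow=4 fast=7: a[fast]=7≠a[slow]=6 write a[5]=7, slow++,fast++
slow=5 fast=8: a[fast]=8≠a[slow]=7 write a[6]=8, slow++,fast++
slow=6 fast=9: a[fast]=8=a[slow] dup, fast++
slow=6 fast=10: a[fast]=8=a[slow] dup, fast++
slow=6 fast=11: a[fast]=9≠a[slow]=8 write a[7]=9, slow++,fast++
slow=7 fast=12: a[fast]=9=a[slow] dup, fast++
slow=7 fast=13: a[fast]=10≠a[slow]=9 write a[8]=10, slow++,fast++
slow=8 fast=14: a[fast]=10=a[slow] dup, fast++
slow=8 fast=15: a[fast]=11≠a[slow]=10 write a[9]=11, slow++,fast++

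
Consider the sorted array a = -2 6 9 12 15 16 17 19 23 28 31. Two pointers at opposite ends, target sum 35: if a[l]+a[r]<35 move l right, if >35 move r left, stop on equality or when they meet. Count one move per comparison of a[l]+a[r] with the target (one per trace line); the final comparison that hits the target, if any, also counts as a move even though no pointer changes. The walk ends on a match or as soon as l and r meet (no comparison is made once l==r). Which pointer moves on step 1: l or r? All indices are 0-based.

l=0 r=10: -2+31=29 <35, l++

l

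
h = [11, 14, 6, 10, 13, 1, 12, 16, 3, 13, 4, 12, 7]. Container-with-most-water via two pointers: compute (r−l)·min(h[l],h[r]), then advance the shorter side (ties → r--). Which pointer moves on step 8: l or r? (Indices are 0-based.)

l

l=0 r=12: min(11,7)*12=84 best=84 *, r--
l=0 r=11: min(11,12)*11=121 best=121 *, l++
l=1 r=11: min(14,12)*10=120 best=121, r--
l=1 r=10: min(14,4)*9=36 best=121, r--
l=1 r=9: min(14,13)*8=104 best=121, r--
l=1 r=8: min(14,3)*7=21 best=121, r--
l=1 r=7: min(14,16)*6=84 best=121, l++
l=2 r=7: min(6,16)*5=30 best=121, l++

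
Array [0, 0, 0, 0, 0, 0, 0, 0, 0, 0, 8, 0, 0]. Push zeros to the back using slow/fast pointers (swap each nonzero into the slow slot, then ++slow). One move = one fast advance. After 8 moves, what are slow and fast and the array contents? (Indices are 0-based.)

slow=0, fast=8, a=[0, 0, 0, 0, 0, 0, 0, 0, 0, 0, 8, 0, 0]

slow=0 fast=0: a[fast]=0, fast++
slow=0 fast=1: a[fast]=0, fast++
slow=0 fast=2: a[fast]=0, fast++
slow=0 fast=3: a[fast]=0, fast++
slow=0 fast=4: a[fast]=0, fast++
slow=0 fast=5: a[fast]=0, fast++
slow=0 fast=6: a[fast]=0, fast++
slow=0 fast=7: a[fast]=0, fast++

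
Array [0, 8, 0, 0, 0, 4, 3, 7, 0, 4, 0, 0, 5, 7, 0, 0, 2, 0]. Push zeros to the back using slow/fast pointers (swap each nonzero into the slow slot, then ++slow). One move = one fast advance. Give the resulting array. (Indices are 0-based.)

(s=0,f=0) a[fast]=0 → fast++
(s=0,f=1) a[fast]=8≠0 swap→a[0]=8 → slow++,fast++
(s=1,f=2) a[fast]=0 → fast++
(s=1,f=3) a[fast]=0 → fast++
(s=1,f=4) a[fast]=0 → fast++
(s=1,f=5) a[fast]=4≠0 swap→a[1]=4 → slow++,fast++
(s=2,f=6) a[fast]=3≠0 swap→a[2]=3 → slow++,fast++
(s=3,f=7) a[fast]=7≠0 swap→a[3]=7 → slow++,fast++
(s=4,f=8) a[fast]=0 → fast++
(s=4,f=9) a[fast]=4≠0 swap→a[4]=4 → slow++,fast++
(s=5,f=10) a[fast]=0 → fast++
(s=5,f=11) a[fast]=0 → fast++
(s=5,f=12) a[fast]=5≠0 swap→a[5]=5 → slow++,fast++
(s=6,f=13) a[fast]=7≠0 swap→a[6]=7 → slow++,fast++
(s=7,f=14) a[fast]=0 → fast++
(s=7,f=15) a[fast]=0 → fast++
(s=7,f=16) a[fast]=2≠0 swap→a[7]=2 → slow++,fast++
(s=8,f=17) a[fast]=0 → fast++

[8, 4, 3, 7, 4, 5, 7, 2, 0, 0, 0, 0, 0, 0, 0, 0, 0, 0]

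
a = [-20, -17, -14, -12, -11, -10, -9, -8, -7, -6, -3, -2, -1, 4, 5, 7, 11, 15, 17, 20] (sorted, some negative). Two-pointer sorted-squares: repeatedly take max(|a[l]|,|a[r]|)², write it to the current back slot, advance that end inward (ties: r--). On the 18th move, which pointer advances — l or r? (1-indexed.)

l

[1,20] |-20|<=|20| out[20]=400 → r--
[1,19] |-20|>|17| out[19]=400 → l++
[2,19] |-17|<=|17| out[18]=289 → r--
[2,18] |-17|>|15| out[17]=289 → l++
[3,18] |-14|<=|15| out[16]=225 → r--
[3,17] |-14|>|11| out[15]=196 → l++
[4,17] |-12|>|11| out[14]=144 → l++
[5,17] |-11|<=|11| out[13]=121 → r--
[5,16] |-11|>|7| out[12]=121 → l++
[6,16] |-10|>|7| out[11]=100 → l++
[7,16] |-9|>|7| out[10]=81 → l++
[8,16] |-8|>|7| out[9]=64 → l++
[9,16] |-7|<=|7| out[8]=49 → r--
[9,15] |-7|>|5| out[7]=49 → l++
[10,15] |-6|>|5| out[6]=36 → l++
[11,15] |-3|<=|5| out[5]=25 → r--
[11,14] |-3|<=|4| out[4]=16 → r--
[11,13] |-3|>|-1| out[3]=9 → l++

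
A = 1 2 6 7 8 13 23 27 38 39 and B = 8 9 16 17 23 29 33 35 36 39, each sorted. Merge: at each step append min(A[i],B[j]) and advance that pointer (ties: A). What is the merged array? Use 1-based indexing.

[1, 2, 6, 7, 8, 8, 9, 13, 16, 17, 23, 23, 27, 29, 33, 35, 36, 38, 39, 39]

i=1 j=1: A[i]=1<=B[j]=8 take 1, i++
i=2 j=1: A[i]=2<=B[j]=8 take 2, i++
i=3 j=1: A[i]=6<=B[j]=8 take 6, i++
i=4 j=1: A[i]=7<=B[j]=8 take 7, i++
i=5 j=1: A[i]=8<=B[j]=8 take 8, i++
i=6 j=1: A[i]=13>B[j]=8 take 8, j++
i=6 j=2: A[i]=13>B[j]=9 take 9, j++
i=6 j=3: A[i]=13<=B[j]=16 take 13, i++
i=7 j=3: A[i]=23>B[j]=16 take 16, j++
i=7 j=4: A[i]=23>B[j]=17 take 17, j++
i=7 j=5: A[i]=23<=B[j]=23 take 23, i++
i=8 j=5: A[i]=27>B[j]=23 take 23, j++
i=8 j=6: A[i]=27<=B[j]=29 take 27, i++
i=9 j=6: A[i]=38>B[j]=29 take 29, j++
i=9 j=7: A[i]=38>B[j]=33 take 33, j++
i=9 j=8: A[i]=38>B[j]=35 take 35, j++
i=9 j=9: A[i]=38>B[j]=36 take 36, j++
i=9 j=10: A[i]=38<=B[j]=39 take 38, i++
i=10 j=10: A[i]=39<=B[j]=39 take 39, i++
i=11 j=10: A done, take B[j]=39, j++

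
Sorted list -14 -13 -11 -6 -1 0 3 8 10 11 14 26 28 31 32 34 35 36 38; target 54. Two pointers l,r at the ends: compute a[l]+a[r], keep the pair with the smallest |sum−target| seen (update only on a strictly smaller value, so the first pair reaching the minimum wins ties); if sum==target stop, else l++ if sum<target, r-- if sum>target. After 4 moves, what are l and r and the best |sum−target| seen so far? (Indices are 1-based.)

l=5, r=19, best |Δ|=22

l=1 r=19: -14+38=24 d=30 *, l++
l=2 r=19: -13+38=25 d=29 *, l++
l=3 r=19: -11+38=27 d=27 *, l++
l=4 r=19: -6+38=32 d=22 *, l++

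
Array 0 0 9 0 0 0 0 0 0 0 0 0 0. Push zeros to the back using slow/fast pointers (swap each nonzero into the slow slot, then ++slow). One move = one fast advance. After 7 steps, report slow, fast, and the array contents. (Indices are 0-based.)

(s=0,f=0) a[fast]=0 → fast++
(s=0,f=1) a[fast]=0 → fast++
(s=0,f=2) a[fast]=9≠0 swap→a[0]=9 → slow++,fast++
(s=1,f=3) a[fast]=0 → fast++
(s=1,f=4) a[fast]=0 → fast++
(s=1,f=5) a[fast]=0 → fast++
(s=1,f=6) a[fast]=0 → fast++

slow=1, fast=7, a=[9, 0, 0, 0, 0, 0, 0, 0, 0, 0, 0, 0, 0]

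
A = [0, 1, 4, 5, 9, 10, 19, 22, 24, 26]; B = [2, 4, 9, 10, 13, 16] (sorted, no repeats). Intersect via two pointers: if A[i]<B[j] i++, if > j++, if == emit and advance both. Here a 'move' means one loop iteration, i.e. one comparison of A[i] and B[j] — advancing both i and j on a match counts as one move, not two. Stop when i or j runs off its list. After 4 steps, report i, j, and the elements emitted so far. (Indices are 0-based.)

i=3, j=2, emitted=[4]

i=0 j=0: 0<2, i++
i=1 j=0: 1<2, i++
i=2 j=0: 4>2, j++
i=2 j=1: 4==4 emit, i++,j++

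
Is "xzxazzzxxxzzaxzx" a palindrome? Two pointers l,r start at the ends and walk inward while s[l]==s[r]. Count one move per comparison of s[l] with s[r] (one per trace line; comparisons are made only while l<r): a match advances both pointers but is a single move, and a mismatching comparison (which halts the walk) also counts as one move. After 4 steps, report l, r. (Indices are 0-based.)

l=4, r=11

[0,15] 'x'=='x' → l++,r--
[1,14] 'z'=='z' → l++,r--
[2,13] 'x'=='x' → l++,r--
[3,12] 'a'=='a' → l++,r--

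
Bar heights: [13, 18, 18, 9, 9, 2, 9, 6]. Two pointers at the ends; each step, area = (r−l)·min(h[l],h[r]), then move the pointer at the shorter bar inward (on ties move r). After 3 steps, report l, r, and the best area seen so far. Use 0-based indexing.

l=0, r=4, best area=54

[0,7] min(13,6)*7=42 best=42 * → r--
[0,6] min(13,9)*6=54 best=54 * → r--
[0,5] min(13,2)*5=10 best=54 → r--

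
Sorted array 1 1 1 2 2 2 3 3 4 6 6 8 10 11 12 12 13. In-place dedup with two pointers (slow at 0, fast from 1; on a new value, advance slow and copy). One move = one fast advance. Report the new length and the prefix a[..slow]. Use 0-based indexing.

(s=0,f=1) a[fast]=1=a[slow] dup → fast++
(s=0,f=2) a[fast]=1=a[slow] dup → fast++
(s=0,f=3) a[fast]=2≠a[slow]=1 write a[1]=2 → slow++,fast++
(s=1,f=4) a[fast]=2=a[slow] dup → fast++
(s=1,f=5) a[fast]=2=a[slow] dup → fast++
(s=1,f=6) a[fast]=3≠a[slow]=2 write a[2]=3 → slow++,fast++
(s=2,f=7) a[fast]=3=a[slow] dup → fast++
(s=2,f=8) a[fast]=4≠a[slow]=3 write a[3]=4 → slow++,fast++
(s=3,f=9) a[fast]=6≠a[slow]=4 write a[4]=6 → slow++,fast++
(s=4,f=10) a[fast]=6=a[slow] dup → fast++
(s=4,f=11) a[fast]=8≠a[slow]=6 write a[5]=8 → slow++,fast++
(s=5,f=12) a[fast]=10≠a[slow]=8 write a[6]=10 → slow++,fast++
(s=6,f=13) a[fast]=11≠a[slow]=10 write a[7]=11 → slow++,fast++
(s=7,f=14) a[fast]=12≠a[slow]=11 write a[8]=12 → slow++,fast++
(s=8,f=15) a[fast]=12=a[slow] dup → fast++
(s=8,f=16) a[fast]=13≠a[slow]=12 write a[9]=13 → slow++,fast++

length 10; prefix = [1, 2, 3, 4, 6, 8, 10, 11, 12, 13]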